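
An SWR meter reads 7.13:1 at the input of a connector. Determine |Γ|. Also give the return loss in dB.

|Γ| ≈ 0.754; return loss ≈ 2.45 dB

|Γ| = (S − 1)/(S + 1) = (7.13 − 1)/(7.13 + 1) = 6.13/8.13
RL = −20·log₁₀|Γ| = −20·log₁₀(0.754)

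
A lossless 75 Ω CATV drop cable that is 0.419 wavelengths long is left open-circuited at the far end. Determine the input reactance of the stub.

X_in ≈ 134 Ω (inductive)

βl = 2π × 0.419 = 151°
tan(βl) = -0.558
For an open-circuited stub, Z_in = −jZ_0·cot(βl) = −jZ_0/tan(βl)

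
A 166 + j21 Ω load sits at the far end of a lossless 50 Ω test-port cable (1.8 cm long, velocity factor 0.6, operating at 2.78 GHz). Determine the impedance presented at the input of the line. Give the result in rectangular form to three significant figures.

Z_in ≈ 15 + j6.18 Ω

λ = v/f = 0.6·c / 2.78 GHz = 0.0647 m
βl = 2π·l/λ = 2π × 0.278 = 100°
tan(βl) = tan(100°) = -5.63
Z_in = Z_0·(Z_L + jZ_0·tanβl)/(Z_0 + jZ_L·tanβl)
     = 50·(166 − j260)/(168 − j934)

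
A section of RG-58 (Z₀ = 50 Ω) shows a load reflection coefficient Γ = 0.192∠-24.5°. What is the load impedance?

Z_L ≈ 70.1 − j11.6 Ω

Z_L = Z_0·(1 + Γ)/(1 − Γ) = 50·(1.17 − j0.0796)/(0.825 + j0.0796)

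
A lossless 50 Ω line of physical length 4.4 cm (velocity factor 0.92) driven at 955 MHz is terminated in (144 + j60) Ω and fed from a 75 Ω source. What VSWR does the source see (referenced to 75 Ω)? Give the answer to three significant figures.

λ = v/f = 0.92·c / 955 MHz = 0.289 m
βl = 2π·l/λ = 2π × 0.152 = 54.8°
tan(βl) = 1.42
Z_in = Z_0·(Z_L + jZ_0·tanβl)/(Z_0 + jZ_L·tanβl) = 25.2 − j39.6 Ω
Γ_s = (Z_in − Z_s)/(Z_in + Z_s) = (-49.8 − j39.6)/(100 − j39.6), |Γ_s| = 0.59
VSWR = (1 + |Γ_s|)/(1 − |Γ_s|)

VSWR ≈ 3.88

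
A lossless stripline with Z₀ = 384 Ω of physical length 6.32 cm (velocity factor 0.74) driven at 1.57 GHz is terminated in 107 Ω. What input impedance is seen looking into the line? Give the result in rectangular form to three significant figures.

Z_in ≈ 119 − j121 Ω

λ = v/f = 0.74·c / 1.57 GHz = 0.141 m
βl = 2π·l/λ = 2π × 0.447 = 161°
tan(βl) = tan(161°) = -0.346
Z_in = Z_0·(Z_L + jZ_0·tanβl)/(Z_0 + jZ_L·tanβl)
     = 384·(107 − j133)/(384 − j37)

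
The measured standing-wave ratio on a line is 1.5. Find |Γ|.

|Γ| ≈ 0.2

|Γ| = (S − 1)/(S + 1) = (1.5 − 1)/(1.5 + 1) = 0.5/2.5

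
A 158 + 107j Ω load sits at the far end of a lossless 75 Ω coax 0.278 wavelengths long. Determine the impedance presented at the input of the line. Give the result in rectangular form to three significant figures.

Z_in ≈ 23.2 − j4.37 Ω

βl = 2π × 0.278 = 100°
tan(βl) = tan(100°) = -5.63
Z_in = Z_0·(Z_L + jZ_0·tanβl)/(Z_0 + jZ_L·tanβl)
     = 75·(158 − j315)/(677 − j889)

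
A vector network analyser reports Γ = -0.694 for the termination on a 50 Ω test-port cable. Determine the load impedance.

Z_L ≈ 9.03 Ω

Z_L = Z_0·(1 + Γ)/(1 − Γ) = 50·(0.306)/(1.69)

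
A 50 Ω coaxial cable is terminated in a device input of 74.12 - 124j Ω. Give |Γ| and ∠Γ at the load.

Γ ≈ 0.72 ∠ -34°

Γ = (Z_L − Z_0)/(Z_L + Z_0) = (24.12 − j124)/(124.1 − j124)
|Γ| = 126/175 = 0.72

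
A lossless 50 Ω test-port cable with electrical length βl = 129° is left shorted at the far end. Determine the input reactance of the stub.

tan(βl) = -1.23
For a shorted stub, Z_in = jZ_0·tan(βl)

X_in ≈ -61.7 Ω (capacitive)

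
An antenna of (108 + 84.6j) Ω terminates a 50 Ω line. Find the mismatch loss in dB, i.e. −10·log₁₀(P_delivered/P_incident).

mismatch loss ≈ 1.72 dB

Γ = (58 + j84.6)/(158 + j84.6), |Γ| = 0.572
|Γ|² = 0.328, so P_del/P_inc = 1 − |Γ|² = 0.672
ML = −10·log₁₀(1 − |Γ|²)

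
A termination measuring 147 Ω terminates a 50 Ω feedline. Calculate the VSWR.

VSWR ≈ 2.94

Γ = (147 − 50)/(147 + 50) = 0.492
VSWR = (1 + 0.492)/(1 − 0.492)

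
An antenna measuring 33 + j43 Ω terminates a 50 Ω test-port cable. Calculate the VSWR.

Γ = (Z_L − Z_0)/(Z_L + Z_0) = (-17 + j43)/(83 + j43)
|Γ| = 46.2/93.5 = 0.495
VSWR = (1 + |Γ|)/(1 − |Γ|) = 1.49/0.505

VSWR ≈ 2.96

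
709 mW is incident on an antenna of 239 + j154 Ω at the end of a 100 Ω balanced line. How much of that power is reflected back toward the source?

|Γ| = |(139 + j154)/(339 + j154)| = 0.557
|Γ|² = 0.31
P_refl = |Γ|²·P_inc = 220 mW, P_del = (1 − |Γ|²)·P_inc = 489 mW

P_reflected ≈ 220 mW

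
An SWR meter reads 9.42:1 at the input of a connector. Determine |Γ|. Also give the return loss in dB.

|Γ| ≈ 0.808; return loss ≈ 1.85 dB

|Γ| = (S − 1)/(S + 1) = (9.42 − 1)/(9.42 + 1) = 8.42/10.4
RL = −20·log₁₀|Γ| = −20·log₁₀(0.808)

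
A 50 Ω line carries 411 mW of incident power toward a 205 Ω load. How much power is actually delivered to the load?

P_delivered ≈ 259 mW

Γ = (205 − 50)/(205 + 50) = 0.608
|Γ|² = 0.369
P_refl = |Γ|²·P_inc = 152 mW, P_del = (1 − |Γ|²)·P_inc = 259 mW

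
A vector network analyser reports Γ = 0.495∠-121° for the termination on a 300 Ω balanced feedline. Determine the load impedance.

Z_L ≈ 129 − j145 Ω

Z_L = Z_0·(1 + Γ)/(1 − Γ) = 300·(0.745 − j0.424)/(1.25 + j0.424)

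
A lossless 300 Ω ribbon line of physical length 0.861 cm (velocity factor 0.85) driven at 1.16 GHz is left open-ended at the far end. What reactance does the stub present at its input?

X_in ≈ -1190 Ω (capacitive)

λ = v/f = 0.85·c / 1.16 GHz = 0.22 m
βl = 2π·l/λ = 2π × 0.0392 = 14.1°
tan(βl) = 0.251
For an open-ended stub, Z_in = −jZ_0·cot(βl) = −jZ_0/tan(βl)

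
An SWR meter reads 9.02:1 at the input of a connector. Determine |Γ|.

|Γ| = (S − 1)/(S + 1) = (9.02 − 1)/(9.02 + 1) = 8.02/10

|Γ| ≈ 0.8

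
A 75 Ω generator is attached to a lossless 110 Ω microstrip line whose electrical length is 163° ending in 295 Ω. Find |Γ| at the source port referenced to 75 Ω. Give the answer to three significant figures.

tan(βl) = -0.306
Z_in = Z_0·(Z_L + jZ_0·tanβl)/(Z_0 + jZ_L·tanβl) = 193 + j125 Ω
Γ_s = (Z_in − Z_s)/(Z_in + Z_s) = (118 + j125)/(268 + j125), |Γ_s| = 0.58

|Γ| ≈ 0.58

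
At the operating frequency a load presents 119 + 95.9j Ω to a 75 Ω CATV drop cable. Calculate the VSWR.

VSWR ≈ 2.9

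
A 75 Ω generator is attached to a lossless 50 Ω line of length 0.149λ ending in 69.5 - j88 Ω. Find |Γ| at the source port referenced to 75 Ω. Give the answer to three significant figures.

βl = 2π × 0.149 = 53.6°
tan(βl) = 1.36
Z_in = Z_0·(Z_L + jZ_0·tanβl)/(Z_0 + jZ_L·tanβl) = 13.1 − j13.2 Ω
Γ_s = (Z_in − Z_s)/(Z_in + Z_s) = (-61.9 − j13.2)/(88.1 − j13.2), |Γ_s| = 0.71

|Γ| ≈ 0.71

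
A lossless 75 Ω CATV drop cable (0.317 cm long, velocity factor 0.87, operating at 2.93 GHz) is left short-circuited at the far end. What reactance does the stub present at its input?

X_in ≈ 17.1 Ω (inductive)

λ = v/f = 0.87·c / 2.93 GHz = 0.0891 m
βl = 2π·l/λ = 2π × 0.0356 = 12.8°
tan(βl) = 0.227
For a short-circuited stub, Z_in = jZ_0·tan(βl)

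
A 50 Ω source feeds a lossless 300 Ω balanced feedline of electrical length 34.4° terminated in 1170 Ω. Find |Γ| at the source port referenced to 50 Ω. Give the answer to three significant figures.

|Γ| ≈ 0.886

tan(βl) = 0.685
Z_in = Z_0·(Z_L + jZ_0·tanβl)/(Z_0 + jZ_L·tanβl) = 211 − j359 Ω
Γ_s = (Z_in − Z_s)/(Z_in + Z_s) = (161 − j359)/(261 − j359), |Γ_s| = 0.886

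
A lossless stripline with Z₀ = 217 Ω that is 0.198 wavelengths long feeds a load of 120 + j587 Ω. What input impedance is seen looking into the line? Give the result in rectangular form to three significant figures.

Z_in ≈ 22.7 − j170 Ω

βl = 2π × 0.198 = 71.3°
tan(βl) = tan(71.3°) = 2.95
Z_in = Z_0·(Z_L + jZ_0·tanβl)/(Z_0 + jZ_L·tanβl)
     = 217·(120 + j1230)/(-1520 + j354)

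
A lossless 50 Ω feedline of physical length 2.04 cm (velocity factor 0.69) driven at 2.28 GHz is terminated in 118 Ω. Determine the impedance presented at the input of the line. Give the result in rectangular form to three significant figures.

λ = v/f = 0.69·c / 2.28 GHz = 0.0908 m
βl = 2π·l/λ = 2π × 0.225 = 80.9°
tan(βl) = tan(80.9°) = 6.24
Z_in = Z_0·(Z_L + jZ_0·tanβl)/(Z_0 + jZ_L·tanβl)
     = 50·(118 + j312)/(50 + j736)

Z_in ≈ 21.6 − j6.55 Ω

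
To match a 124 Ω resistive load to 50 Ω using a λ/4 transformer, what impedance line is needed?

Z_qwt ≈ 78.7 Ω

Z_qwt = √(Z_0·R_L) = √(50 × 124) = √6200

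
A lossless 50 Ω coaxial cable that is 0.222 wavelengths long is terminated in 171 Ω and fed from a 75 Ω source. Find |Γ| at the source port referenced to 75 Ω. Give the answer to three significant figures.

|Γ| ≈ 0.669

βl = 2π × 0.222 = 79.9°
tan(βl) = 5.63
Z_in = Z_0·(Z_L + jZ_0·tanβl)/(Z_0 + jZ_L·tanβl) = 15 − j8.11 Ω
Γ_s = (Z_in − Z_s)/(Z_in + Z_s) = (-60 − j8.11)/(90 − j8.11), |Γ_s| = 0.669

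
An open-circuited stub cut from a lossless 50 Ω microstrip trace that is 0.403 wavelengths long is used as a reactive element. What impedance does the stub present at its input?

Z_in ≈ +j71.6 Ω

βl = 2π × 0.403 = 145°
tan(βl) = -0.698
For an open-circuited stub, Z_in = −jZ_0·cot(βl) = −jZ_0/tan(βl)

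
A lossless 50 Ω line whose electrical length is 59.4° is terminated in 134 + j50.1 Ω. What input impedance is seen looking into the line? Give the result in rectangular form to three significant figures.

Z_in ≈ 24.6 − j33.3 Ω

tan(βl) = tan(59.4°) = 1.69
Z_in = Z_0·(Z_L + jZ_0·tanβl)/(Z_0 + jZ_L·tanβl)
     = 50·(134 + j135)/(-34.7 + j227)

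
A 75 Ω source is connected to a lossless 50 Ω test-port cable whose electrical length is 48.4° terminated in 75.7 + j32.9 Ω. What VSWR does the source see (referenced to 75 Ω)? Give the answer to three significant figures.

tan(βl) = 1.13
Z_in = Z_0·(Z_L + jZ_0·tanβl)/(Z_0 + jZ_L·tanβl) = 57.7 − j35.6 Ω
Γ_s = (Z_in − Z_s)/(Z_in + Z_s) = (-17.3 − j35.6)/(133 − j35.6), |Γ_s| = 0.288
VSWR = (1 + |Γ_s|)/(1 − |Γ_s|)

VSWR ≈ 1.81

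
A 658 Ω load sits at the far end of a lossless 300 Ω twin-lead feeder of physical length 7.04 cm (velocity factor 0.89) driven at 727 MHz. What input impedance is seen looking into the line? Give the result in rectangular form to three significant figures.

λ = v/f = 0.89·c / 727 MHz = 0.367 m
βl = 2π·l/λ = 2π × 0.192 = 69°
tan(βl) = tan(69°) = 2.61
Z_in = Z_0·(Z_L + jZ_0·tanβl)/(Z_0 + jZ_L·tanβl)
     = 300·(658 + j782)/(300 + j1710)

Z_in ≈ 152 − j88.5 Ω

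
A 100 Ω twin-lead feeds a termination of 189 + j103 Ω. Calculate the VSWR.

Γ = (Z_L − Z_0)/(Z_L + Z_0) = (89 + j103)/(289 + j103)
|Γ| = 136/307 = 0.444
VSWR = (1 + |Γ|)/(1 − |Γ|) = 1.44/0.556

VSWR ≈ 2.6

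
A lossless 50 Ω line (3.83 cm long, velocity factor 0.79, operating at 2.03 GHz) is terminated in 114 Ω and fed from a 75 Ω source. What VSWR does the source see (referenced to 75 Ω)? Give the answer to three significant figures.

VSWR ≈ 3.04

λ = v/f = 0.79·c / 2.03 GHz = 0.117 m
βl = 2π·l/λ = 2π × 0.328 = 118°
tan(βl) = -1.87
Z_in = Z_0·(Z_L + jZ_0·tanβl)/(Z_0 + jZ_L·tanβl) = 26.7 + j20.4 Ω
Γ_s = (Z_in − Z_s)/(Z_in + Z_s) = (-48.3 + j20.4)/(102 + j20.4), |Γ_s| = 0.505
VSWR = (1 + |Γ_s|)/(1 − |Γ_s|)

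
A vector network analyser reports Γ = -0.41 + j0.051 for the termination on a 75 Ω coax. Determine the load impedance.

Z_L ≈ 31.2 + j3.84 Ω

Z_L = Z_0·(1 + Γ)/(1 − Γ) = 75·(0.59 + j0.051)/(1.41 − j0.051)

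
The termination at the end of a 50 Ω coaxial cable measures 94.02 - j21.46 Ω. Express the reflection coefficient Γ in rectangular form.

Γ ≈ 0.321 − j0.101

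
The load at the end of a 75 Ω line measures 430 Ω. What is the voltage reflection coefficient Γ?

Γ = 0.703

Γ = (Z_L − Z_0)/(Z_L + Z_0) = (430 − 75)/(430 + 75) = 355/505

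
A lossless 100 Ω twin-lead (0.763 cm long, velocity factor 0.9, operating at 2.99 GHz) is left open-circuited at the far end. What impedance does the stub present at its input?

λ = v/f = 0.9·c / 2.99 GHz = 0.0903 m
βl = 2π·l/λ = 2π × 0.0845 = 30.4°
tan(βl) = 0.587
For an open-circuited stub, Z_in = −jZ_0·cot(βl) = −jZ_0/tan(βl)

Z_in ≈ −j170 Ω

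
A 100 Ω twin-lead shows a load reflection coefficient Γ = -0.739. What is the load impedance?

Z_L ≈ 15 Ω

Z_L = Z_0·(1 + Γ)/(1 − Γ) = 100·(0.261)/(1.74)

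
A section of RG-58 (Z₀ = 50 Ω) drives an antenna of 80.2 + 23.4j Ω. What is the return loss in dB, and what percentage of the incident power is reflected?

Γ = (30.2 + j23.4)/(130.2 + j23.4), |Γ| = 0.289
RL = −20·log₁₀(0.289) = 10.8 dB
P_refl/P_inc = |Γ|² = 0.0834

RL ≈ 10.8 dB; 8.34% of incident power reflected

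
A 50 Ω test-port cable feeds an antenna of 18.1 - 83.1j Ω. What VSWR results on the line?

VSWR ≈ 10.7

Γ = (Z_L − Z_0)/(Z_L + Z_0) = (-31.9 − j83.1)/(68.1 − j83.1)
|Γ| = 89/107 = 0.828
VSWR = (1 + |Γ|)/(1 − |Γ|) = 1.83/0.172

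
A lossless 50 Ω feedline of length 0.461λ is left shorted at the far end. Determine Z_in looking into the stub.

Z_in ≈ −j12.5 Ω

βl = 2π × 0.461 = 166°
tan(βl) = -0.25
For a shorted stub, Z_in = jZ_0·tan(βl)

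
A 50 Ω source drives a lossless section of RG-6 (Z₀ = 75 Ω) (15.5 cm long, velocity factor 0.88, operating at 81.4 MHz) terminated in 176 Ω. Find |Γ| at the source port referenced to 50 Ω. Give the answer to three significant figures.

λ = v/f = 0.88·c / 81.4 MHz = 3.24 m
βl = 2π·l/λ = 2π × 0.0478 = 17.2°
tan(βl) = 0.31
Z_in = Z_0·(Z_L + jZ_0·tanβl)/(Z_0 + jZ_L·tanβl) = 126 − j68.5 Ω
Γ_s = (Z_in − Z_s)/(Z_in + Z_s) = (76.2 − j68.5)/(176 − j68.5), |Γ_s| = 0.542

|Γ| ≈ 0.542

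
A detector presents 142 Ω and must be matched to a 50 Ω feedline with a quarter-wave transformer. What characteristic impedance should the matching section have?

Z_qwt ≈ 84.3 Ω

Z_qwt = √(Z_0·R_L) = √(50 × 142) = √7100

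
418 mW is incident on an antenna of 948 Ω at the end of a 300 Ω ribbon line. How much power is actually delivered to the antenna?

P_delivered ≈ 305 mW

Γ = (948 − 300)/(948 + 300) = 0.519
|Γ|² = 0.27
P_refl = |Γ|²·P_inc = 113 mW, P_del = (1 − |Γ|²)·P_inc = 305 mW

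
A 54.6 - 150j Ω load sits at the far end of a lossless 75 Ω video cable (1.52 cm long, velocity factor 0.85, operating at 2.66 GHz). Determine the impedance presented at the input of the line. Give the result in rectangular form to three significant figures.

λ = v/f = 0.85·c / 2.66 GHz = 0.0959 m
βl = 2π·l/λ = 2π × 0.159 = 57.1°
tan(βl) = tan(57.1°) = 1.54
Z_in = Z_0·(Z_L + jZ_0·tanβl)/(Z_0 + jZ_L·tanβl)
     = 75·(54.6 − j34.2)/(307 + j84.3)

Z_in ≈ 10.3 − j11.2 Ω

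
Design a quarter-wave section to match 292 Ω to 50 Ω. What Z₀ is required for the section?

Z_qwt ≈ 121 Ω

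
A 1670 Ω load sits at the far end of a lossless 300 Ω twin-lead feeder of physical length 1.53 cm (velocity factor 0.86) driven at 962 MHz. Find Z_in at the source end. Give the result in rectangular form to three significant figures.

Z_in ≈ 356 − j630 Ω

λ = v/f = 0.86·c / 962 MHz = 0.268 m
βl = 2π·l/λ = 2π × 0.057 = 20.5°
tan(βl) = tan(20.5°) = 0.375
Z_in = Z_0·(Z_L + jZ_0·tanβl)/(Z_0 + jZ_L·tanβl)
     = 300·(1670 + j112)/(300 + j626)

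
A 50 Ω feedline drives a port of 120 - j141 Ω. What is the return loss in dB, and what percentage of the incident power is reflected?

Γ = (70 − j141)/(170 − j141), |Γ| = 0.713
RL = −20·log₁₀(0.713) = 2.94 dB
P_refl/P_inc = |Γ|² = 0.508

RL ≈ 2.94 dB; 50.8% of incident power reflected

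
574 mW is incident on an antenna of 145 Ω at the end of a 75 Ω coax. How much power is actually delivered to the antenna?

Γ = (145 − 75)/(145 + 75) = 0.318
|Γ|² = 0.101
P_refl = |Γ|²·P_inc = 58.1 mW, P_del = (1 − |Γ|²)·P_inc = 516 mW

P_delivered ≈ 516 mW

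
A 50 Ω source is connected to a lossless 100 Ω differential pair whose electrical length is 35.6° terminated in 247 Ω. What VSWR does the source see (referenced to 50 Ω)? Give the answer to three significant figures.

VSWR ≈ 3.83

tan(βl) = 0.716
Z_in = Z_0·(Z_L + jZ_0·tanβl)/(Z_0 + jZ_L·tanβl) = 90.5 − j88.5 Ω
Γ_s = (Z_in − Z_s)/(Z_in + Z_s) = (40.5 − j88.5)/(141 − j88.5), |Γ_s| = 0.586
VSWR = (1 + |Γ_s|)/(1 − |Γ_s|)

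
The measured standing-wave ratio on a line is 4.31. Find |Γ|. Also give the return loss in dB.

|Γ| ≈ 0.623; return loss ≈ 4.11 dB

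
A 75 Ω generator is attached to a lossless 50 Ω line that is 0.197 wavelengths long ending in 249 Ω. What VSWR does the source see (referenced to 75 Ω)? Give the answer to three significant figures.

βl = 2π × 0.197 = 70.9°
tan(βl) = 2.89
Z_in = Z_0·(Z_L + jZ_0·tanβl)/(Z_0 + jZ_L·tanβl) = 11.2 − j16.5 Ω
Γ_s = (Z_in − Z_s)/(Z_in + Z_s) = (-63.8 − j16.5)/(86.2 − j16.5), |Γ_s| = 0.751
VSWR = (1 + |Γ_s|)/(1 − |Γ_s|)

VSWR ≈ 7.04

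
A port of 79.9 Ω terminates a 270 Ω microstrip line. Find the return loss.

RL ≈ 5.3 dB

Γ = (79.9 − 270)/(79.9 + 270) = -0.543
RL = −20·log₁₀|Γ| = −20·log₁₀(0.543)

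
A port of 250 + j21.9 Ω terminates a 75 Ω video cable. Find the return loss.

Γ = (175 + j21.9)/(325 + j21.9), |Γ| = 0.541
RL = −20·log₁₀|Γ| = −20·log₁₀(0.541)

RL ≈ 5.33 dB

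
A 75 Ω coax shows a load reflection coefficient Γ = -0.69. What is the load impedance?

Z_L = Z_0·(1 + Γ)/(1 − Γ) = 75·(0.31)/(1.69)

Z_L ≈ 13.8 Ω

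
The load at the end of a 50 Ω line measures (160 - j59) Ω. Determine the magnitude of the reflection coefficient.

Γ = (Z_L − Z_0)/(Z_L + Z_0) = (110 − j59)/(210 − j59)
|Γ| = 125/218

|Γ| ≈ 0.572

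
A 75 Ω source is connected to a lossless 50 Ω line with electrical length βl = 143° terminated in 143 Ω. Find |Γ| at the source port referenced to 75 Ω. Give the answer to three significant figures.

tan(βl) = -0.754
Z_in = Z_0·(Z_L + jZ_0·tanβl)/(Z_0 + jZ_L·tanβl) = 39.7 + j47.9 Ω
Γ_s = (Z_in − Z_s)/(Z_in + Z_s) = (-35.3 + j47.9)/(115 + j47.9), |Γ_s| = 0.479

|Γ| ≈ 0.479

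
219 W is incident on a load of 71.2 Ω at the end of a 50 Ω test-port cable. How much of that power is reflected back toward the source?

Γ = (71.2 − 50)/(71.2 + 50) = 0.175
|Γ|² = 0.0306
P_refl = |Γ|²·P_inc = 6.7 W, P_del = (1 − |Γ|²)·P_inc = 212 W

P_reflected ≈ 6.7 W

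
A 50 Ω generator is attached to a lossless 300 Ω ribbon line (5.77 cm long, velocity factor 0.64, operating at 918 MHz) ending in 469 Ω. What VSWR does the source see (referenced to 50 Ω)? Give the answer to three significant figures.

VSWR ≈ 3.99

λ = v/f = 0.64·c / 918 MHz = 0.209 m
βl = 2π·l/λ = 2π × 0.276 = 99.3°
tan(βl) = -6.1
Z_in = Z_0·(Z_L + jZ_0·tanβl)/(Z_0 + jZ_L·tanβl) = 195 + j28.8 Ω
Γ_s = (Z_in − Z_s)/(Z_in + Z_s) = (145 + j28.8)/(245 + j28.8), |Γ_s| = 0.599
VSWR = (1 + |Γ_s|)/(1 − |Γ_s|)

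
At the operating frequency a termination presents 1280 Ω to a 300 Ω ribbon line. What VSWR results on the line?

Γ = (1280 − 300)/(1280 + 300) = 0.62
VSWR = (1 + 0.62)/(1 − 0.62)

VSWR ≈ 4.27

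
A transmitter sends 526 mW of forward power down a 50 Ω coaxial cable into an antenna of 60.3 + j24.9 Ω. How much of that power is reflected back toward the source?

P_reflected ≈ 29.9 mW

|Γ| = |(10.3 + j24.9)/(110.3 + j24.9)| = 0.238
|Γ|² = 0.0568
P_refl = |Γ|²·P_inc = 29.9 mW, P_del = (1 − |Γ|²)·P_inc = 496 mW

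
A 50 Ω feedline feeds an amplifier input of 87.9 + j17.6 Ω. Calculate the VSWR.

Γ = (Z_L − Z_0)/(Z_L + Z_0) = (37.9 + j17.6)/(137.9 + j17.6)
|Γ| = 41.8/139 = 0.301
VSWR = (1 + |Γ|)/(1 − |Γ|) = 1.3/0.699

VSWR ≈ 1.86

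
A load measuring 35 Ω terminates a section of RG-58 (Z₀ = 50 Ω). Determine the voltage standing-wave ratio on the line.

For a purely resistive load, VSWR = R_L/Z_0 or Z_0/R_L (whichever > 1) = 50/35

VSWR ≈ 1.43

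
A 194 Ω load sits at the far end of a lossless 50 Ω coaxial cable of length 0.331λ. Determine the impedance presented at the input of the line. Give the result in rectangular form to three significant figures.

Z_in ≈ 16.6 + j25.5 Ω

βl = 2π × 0.331 = 119°
tan(βl) = tan(119°) = -1.79
Z_in = Z_0·(Z_L + jZ_0·tanβl)/(Z_0 + jZ_L·tanβl)
     = 50·(194 − j89.6)/(50 − j348)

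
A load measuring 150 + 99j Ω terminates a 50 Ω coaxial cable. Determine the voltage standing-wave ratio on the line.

VSWR ≈ 4.41

Γ = (Z_L − Z_0)/(Z_L + Z_0) = (100 + j99)/(200 + j99)
|Γ| = 141/223 = 0.631
VSWR = (1 + |Γ|)/(1 − |Γ|) = 1.63/0.369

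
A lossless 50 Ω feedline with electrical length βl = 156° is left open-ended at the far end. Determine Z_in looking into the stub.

tan(βl) = -0.445
For an open-ended stub, Z_in = −jZ_0·cot(βl) = −jZ_0/tan(βl)

Z_in ≈ +j112 Ω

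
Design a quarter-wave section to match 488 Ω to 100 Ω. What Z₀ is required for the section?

Z_qwt ≈ 221 Ω

Z_qwt = √(Z_0·R_L) = √(100 × 488) = √48800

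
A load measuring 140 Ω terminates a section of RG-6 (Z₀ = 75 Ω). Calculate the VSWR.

VSWR ≈ 1.87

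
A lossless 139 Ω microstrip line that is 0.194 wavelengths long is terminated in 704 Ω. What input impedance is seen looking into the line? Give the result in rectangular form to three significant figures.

βl = 2π × 0.194 = 69.8°
tan(βl) = tan(69.8°) = 2.72
Z_in = Z_0·(Z_L + jZ_0·tanβl)/(Z_0 + jZ_L·tanβl)
     = 139·(704 + j379)/(139 + j1920)

Z_in ≈ 31 − j48.8 Ω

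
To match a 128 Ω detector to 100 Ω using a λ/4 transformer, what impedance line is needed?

Z_qwt ≈ 113 Ω

Z_qwt = √(Z_0·R_L) = √(100 × 128) = √12800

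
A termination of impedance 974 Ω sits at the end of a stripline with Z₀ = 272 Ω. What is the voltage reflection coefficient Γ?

Γ = 0.563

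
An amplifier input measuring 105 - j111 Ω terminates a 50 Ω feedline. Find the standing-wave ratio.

Γ = (Z_L − Z_0)/(Z_L + Z_0) = (55 − j111)/(155 − j111)
|Γ| = 124/191 = 0.65
VSWR = (1 + |Γ|)/(1 − |Γ|) = 1.65/0.35

VSWR ≈ 4.71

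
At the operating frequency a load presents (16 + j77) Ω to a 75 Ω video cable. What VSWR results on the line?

VSWR ≈ 9.74

Γ = (Z_L − Z_0)/(Z_L + Z_0) = (-59 + j77)/(91 + j77)
|Γ| = 97/119 = 0.814
VSWR = (1 + |Γ|)/(1 − |Γ|) = 1.81/0.186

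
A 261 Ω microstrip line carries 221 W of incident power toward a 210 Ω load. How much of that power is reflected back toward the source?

Γ = (210 − 261)/(210 + 261) = -0.108
|Γ|² = 0.0117
P_refl = |Γ|²·P_inc = 2.59 W, P_del = (1 − |Γ|²)·P_inc = 218 W

P_reflected ≈ 2.59 W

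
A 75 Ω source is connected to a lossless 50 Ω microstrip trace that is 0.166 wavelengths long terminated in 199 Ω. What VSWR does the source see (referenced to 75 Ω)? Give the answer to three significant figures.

βl = 2π × 0.166 = 59.8°
tan(βl) = 1.72
Z_in = Z_0·(Z_L + jZ_0·tanβl)/(Z_0 + jZ_L·tanβl) = 16.5 − j26.7 Ω
Γ_s = (Z_in − Z_s)/(Z_in + Z_s) = (-58.5 − j26.7)/(91.5 − j26.7), |Γ_s| = 0.675
VSWR = (1 + |Γ_s|)/(1 − |Γ_s|)

VSWR ≈ 5.16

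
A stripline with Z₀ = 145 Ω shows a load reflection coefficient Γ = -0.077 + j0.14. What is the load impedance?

Z_L = Z_0·(1 + Γ)/(1 − Γ) = 145·(0.923 + j0.14)/(1.08 − j0.14)

Z_L ≈ 120 + j34.4 Ω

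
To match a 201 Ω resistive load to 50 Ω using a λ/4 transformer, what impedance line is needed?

Z_qwt = √(Z_0·R_L) = √(50 × 201) = √10050

Z_qwt ≈ 100 Ω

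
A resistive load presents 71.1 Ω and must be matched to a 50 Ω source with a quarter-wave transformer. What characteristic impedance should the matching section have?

Z_qwt = √(Z_0·R_L) = √(50 × 71.1) = √3555

Z_qwt ≈ 59.6 Ω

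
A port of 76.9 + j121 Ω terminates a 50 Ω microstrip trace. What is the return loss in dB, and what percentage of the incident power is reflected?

Γ = (26.9 + j121)/(126.9 + j121), |Γ| = 0.707
RL = −20·log₁₀(0.707) = 3.01 dB
P_refl/P_inc = |Γ|² = 0.5

RL ≈ 3.01 dB; 50% of incident power reflected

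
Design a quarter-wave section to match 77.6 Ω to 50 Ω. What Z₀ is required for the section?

Z_qwt ≈ 62.3 Ω

Z_qwt = √(Z_0·R_L) = √(50 × 77.6) = √3880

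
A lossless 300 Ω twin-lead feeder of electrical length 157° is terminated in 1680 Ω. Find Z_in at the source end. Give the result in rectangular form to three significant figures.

tan(βl) = tan(157°) = -0.424
Z_in = Z_0·(Z_L + jZ_0·tanβl)/(Z_0 + jZ_L·tanβl)
     = 300·(1680 − j127)/(300 − j713)

Z_in ≈ 298 + j581 Ω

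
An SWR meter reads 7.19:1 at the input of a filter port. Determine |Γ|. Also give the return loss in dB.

|Γ| = (S − 1)/(S + 1) = (7.19 − 1)/(7.19 + 1) = 6.19/8.19
RL = −20·log₁₀|Γ| = −20·log₁₀(0.756)

|Γ| ≈ 0.756; return loss ≈ 2.43 dB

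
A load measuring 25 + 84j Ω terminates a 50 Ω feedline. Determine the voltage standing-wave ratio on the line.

Γ = (Z_L − Z_0)/(Z_L + Z_0) = (-25 + j84)/(75 + j84)
|Γ| = 87.6/113 = 0.778
VSWR = (1 + |Γ|)/(1 − |Γ|) = 1.78/0.222

VSWR ≈ 8.02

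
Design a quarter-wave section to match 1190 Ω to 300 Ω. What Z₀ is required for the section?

Z_qwt ≈ 597 Ω

Z_qwt = √(Z_0·R_L) = √(300 × 1190) = √357000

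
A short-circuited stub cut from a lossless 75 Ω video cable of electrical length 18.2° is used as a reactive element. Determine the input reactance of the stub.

tan(βl) = 0.329
For a short-circuited stub, Z_in = jZ_0·tan(βl)

X_in ≈ 24.7 Ω (inductive)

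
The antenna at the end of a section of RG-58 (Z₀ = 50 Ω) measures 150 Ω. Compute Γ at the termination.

Γ = 0.5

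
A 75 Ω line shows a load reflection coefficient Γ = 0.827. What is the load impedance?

Z_L = Z_0·(1 + Γ)/(1 − Γ) = 75·(1.83)/(0.173)

Z_L ≈ 792 Ω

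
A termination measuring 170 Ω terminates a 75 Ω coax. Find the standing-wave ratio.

VSWR ≈ 2.27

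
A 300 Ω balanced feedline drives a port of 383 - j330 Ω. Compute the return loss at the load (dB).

RL ≈ 6.96 dB

Γ = (83 − j330)/(683 − j330), |Γ| = 0.449
RL = −20·log₁₀|Γ| = −20·log₁₀(0.449)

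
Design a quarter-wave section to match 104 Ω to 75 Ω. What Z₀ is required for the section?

Z_qwt = √(Z_0·R_L) = √(75 × 104) = √7800

Z_qwt ≈ 88.3 Ω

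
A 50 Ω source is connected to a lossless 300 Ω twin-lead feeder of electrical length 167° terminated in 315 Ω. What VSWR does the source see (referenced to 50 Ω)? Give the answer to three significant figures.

tan(βl) = -0.231
Z_in = Z_0·(Z_L + jZ_0·tanβl)/(Z_0 + jZ_L·tanβl) = 313 + j6.71 Ω
Γ_s = (Z_in − Z_s)/(Z_in + Z_s) = (263 + j6.71)/(363 + j6.71), |Γ_s| = 0.725
VSWR = (1 + |Γ_s|)/(1 − |Γ_s|)

VSWR ≈ 6.27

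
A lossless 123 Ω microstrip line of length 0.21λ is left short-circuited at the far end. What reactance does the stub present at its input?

X_in ≈ 479 Ω (inductive)

βl = 2π × 0.21 = 75.6°
tan(βl) = 3.89
For a short-circuited stub, Z_in = jZ_0·tan(βl)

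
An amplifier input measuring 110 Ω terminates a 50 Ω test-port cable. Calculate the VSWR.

Γ = (110 − 50)/(110 + 50) = 0.375
VSWR = (1 + 0.375)/(1 − 0.375)

VSWR ≈ 2.2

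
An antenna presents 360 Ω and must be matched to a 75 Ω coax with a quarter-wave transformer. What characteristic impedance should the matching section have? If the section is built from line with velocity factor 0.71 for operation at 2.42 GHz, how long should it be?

Z_qwt ≈ 164 Ω; length ≈ 2.2 cm

Z_qwt = √(Z_0·R_L) = √(75 × 360) = √27000
λ = 0.71·c/f = 0.088 m, so l = λ/4 = 0.022 m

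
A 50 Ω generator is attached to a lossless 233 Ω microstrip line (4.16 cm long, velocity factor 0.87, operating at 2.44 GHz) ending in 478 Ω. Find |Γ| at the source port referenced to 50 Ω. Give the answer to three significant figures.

|Γ| ≈ 0.738

λ = v/f = 0.87·c / 2.44 GHz = 0.107 m
βl = 2π·l/λ = 2π × 0.389 = 140°
tan(βl) = -0.839
Z_in = Z_0·(Z_L + jZ_0·tanβl)/(Z_0 + jZ_L·tanβl) = 206 + j158 Ω
Γ_s = (Z_in − Z_s)/(Z_in + Z_s) = (156 + j158)/(256 + j158), |Γ_s| = 0.738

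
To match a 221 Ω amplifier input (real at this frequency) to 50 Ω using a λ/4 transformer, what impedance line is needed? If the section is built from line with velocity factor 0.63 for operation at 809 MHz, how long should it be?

Z_qwt ≈ 105 Ω; length ≈ 5.84 cm

Z_qwt = √(Z_0·R_L) = √(50 × 221) = √11050
λ = 0.63·c/f = 0.234 m, so l = λ/4 = 0.0584 m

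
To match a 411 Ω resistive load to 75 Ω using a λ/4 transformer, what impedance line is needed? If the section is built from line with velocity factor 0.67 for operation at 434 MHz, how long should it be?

Z_qwt ≈ 176 Ω; length ≈ 11.6 cm

Z_qwt = √(Z_0·R_L) = √(75 × 411) = √30820
λ = 0.67·c/f = 0.463 m, so l = λ/4 = 0.116 m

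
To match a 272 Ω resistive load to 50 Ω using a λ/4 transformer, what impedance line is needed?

Z_qwt ≈ 117 Ω

Z_qwt = √(Z_0·R_L) = √(50 × 272) = √13600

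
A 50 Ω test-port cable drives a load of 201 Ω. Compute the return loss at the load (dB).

Γ = (201 − 50)/(201 + 50) = 0.602
RL = −20·log₁₀|Γ| = −20·log₁₀(0.602)

RL ≈ 4.41 dB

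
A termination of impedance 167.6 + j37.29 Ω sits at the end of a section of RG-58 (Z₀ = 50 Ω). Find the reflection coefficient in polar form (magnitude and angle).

Γ = (Z_L − Z_0)/(Z_L + Z_0) = (117.6 + j37.29)/(217.6 + j37.29)
|Γ| = 123/221 = 0.559

Γ ≈ 0.559 ∠ 7.87°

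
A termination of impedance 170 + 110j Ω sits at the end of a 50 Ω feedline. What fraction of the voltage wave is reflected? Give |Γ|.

|Γ| ≈ 0.662

Γ = (Z_L − Z_0)/(Z_L + Z_0) = (120 + j110)/(220 + j110)
|Γ| = 163/246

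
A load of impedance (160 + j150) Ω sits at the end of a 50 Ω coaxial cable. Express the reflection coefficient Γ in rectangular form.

Γ ≈ 0.685 + j0.225

Γ = (Z_L − Z_0)/(Z_L + Z_0) = (110 + j150)/(210 + j150)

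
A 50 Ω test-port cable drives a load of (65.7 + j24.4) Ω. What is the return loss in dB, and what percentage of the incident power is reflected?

RL ≈ 12.2 dB; 6.02% of incident power reflected

Γ = (15.7 + j24.4)/(115.7 + j24.4), |Γ| = 0.245
RL = −20·log₁₀(0.245) = 12.2 dB
P_refl/P_inc = |Γ|² = 0.0602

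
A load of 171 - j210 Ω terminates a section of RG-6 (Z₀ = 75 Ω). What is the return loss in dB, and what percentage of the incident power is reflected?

RL ≈ 2.93 dB; 51% of incident power reflected

Γ = (96 − j210)/(246 − j210), |Γ| = 0.714
RL = −20·log₁₀(0.714) = 2.93 dB
P_refl/P_inc = |Γ|² = 0.51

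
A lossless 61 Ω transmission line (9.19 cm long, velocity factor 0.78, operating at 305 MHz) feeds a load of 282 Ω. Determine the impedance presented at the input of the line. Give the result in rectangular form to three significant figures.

λ = v/f = 0.78·c / 305 MHz = 0.767 m
βl = 2π·l/λ = 2π × 0.12 = 43.1°
tan(βl) = tan(43.1°) = 0.937
Z_in = Z_0·(Z_L + jZ_0·tanβl)/(Z_0 + jZ_L·tanβl)
     = 61·(282 + j57.1)/(61 + j264)

Z_in ≈ 26.8 − j58.9 Ω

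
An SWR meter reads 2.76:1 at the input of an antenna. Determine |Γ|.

|Γ| = (S − 1)/(S + 1) = (2.76 − 1)/(2.76 + 1) = 1.76/3.76

|Γ| ≈ 0.468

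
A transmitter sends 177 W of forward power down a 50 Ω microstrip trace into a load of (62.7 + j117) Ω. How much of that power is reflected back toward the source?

P_reflected ≈ 92.9 W

|Γ| = |(12.7 + j117)/(112.7 + j117)| = 0.724
|Γ|² = 0.525
P_refl = |Γ|²·P_inc = 92.9 W, P_del = (1 − |Γ|²)·P_inc = 84.1 W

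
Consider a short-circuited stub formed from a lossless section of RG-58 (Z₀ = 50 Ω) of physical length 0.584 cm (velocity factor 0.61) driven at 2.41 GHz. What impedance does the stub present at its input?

Z_in ≈ +j26.2 Ω

λ = v/f = 0.61·c / 2.41 GHz = 0.0759 m
βl = 2π·l/λ = 2π × 0.0769 = 27.7°
tan(βl) = 0.525
For a short-circuited stub, Z_in = jZ_0·tan(βl)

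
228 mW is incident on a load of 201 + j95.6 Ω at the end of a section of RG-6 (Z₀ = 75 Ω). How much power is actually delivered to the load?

|Γ| = |(126 + j95.6)/(276 + j95.6)| = 0.541
|Γ|² = 0.293
P_refl = |Γ|²·P_inc = 66.9 mW, P_del = (1 − |Γ|²)·P_inc = 161 mW

P_delivered ≈ 161 mW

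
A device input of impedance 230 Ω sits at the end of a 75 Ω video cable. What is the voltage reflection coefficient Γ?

Γ = 0.508

Γ = (Z_L − Z_0)/(Z_L + Z_0) = (230 − 75)/(230 + 75) = 155/305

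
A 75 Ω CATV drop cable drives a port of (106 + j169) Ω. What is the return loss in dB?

Γ = (31 + j169)/(181 + j169), |Γ| = 0.694
RL = −20·log₁₀|Γ| = −20·log₁₀(0.694)

RL ≈ 3.17 dB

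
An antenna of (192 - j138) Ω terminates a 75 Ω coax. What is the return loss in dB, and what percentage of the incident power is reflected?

Γ = (117 − j138)/(267 − j138), |Γ| = 0.602
RL = −20·log₁₀(0.602) = 4.41 dB
P_refl/P_inc = |Γ|² = 0.362

RL ≈ 4.41 dB; 36.2% of incident power reflected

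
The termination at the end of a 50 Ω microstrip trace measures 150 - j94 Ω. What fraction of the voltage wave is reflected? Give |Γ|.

|Γ| ≈ 0.621

Γ = (Z_L − Z_0)/(Z_L + Z_0) = (100 − j94)/(200 − j94)
|Γ| = 137/221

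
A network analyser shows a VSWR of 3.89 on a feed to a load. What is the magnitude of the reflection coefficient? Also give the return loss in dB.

|Γ| ≈ 0.591; return loss ≈ 4.57 dB

|Γ| = (S − 1)/(S + 1) = (3.89 − 1)/(3.89 + 1) = 2.89/4.89
RL = −20·log₁₀|Γ| = −20·log₁₀(0.591)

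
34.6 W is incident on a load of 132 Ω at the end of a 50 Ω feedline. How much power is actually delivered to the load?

P_delivered ≈ 27.6 W

Γ = (132 − 50)/(132 + 50) = 0.451
|Γ|² = 0.203
P_refl = |Γ|²·P_inc = 7.02 W, P_del = (1 − |Γ|²)·P_inc = 27.6 W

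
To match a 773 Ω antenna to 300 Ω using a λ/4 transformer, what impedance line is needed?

Z_qwt ≈ 482 Ω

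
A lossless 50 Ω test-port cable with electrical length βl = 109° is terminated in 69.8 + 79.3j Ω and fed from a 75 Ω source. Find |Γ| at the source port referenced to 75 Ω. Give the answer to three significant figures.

tan(βl) = -2.9
Z_in = Z_0·(Z_L + jZ_0·tanβl)/(Z_0 + jZ_L·tanβl) = 13.8 − j1.81 Ω
Γ_s = (Z_in − Z_s)/(Z_in + Z_s) = (-61.2 − j1.81)/(88.8 − j1.81), |Γ_s| = 0.69

|Γ| ≈ 0.69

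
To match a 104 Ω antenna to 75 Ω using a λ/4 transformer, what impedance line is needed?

Z_qwt = √(Z_0·R_L) = √(75 × 104) = √7800

Z_qwt ≈ 88.3 Ω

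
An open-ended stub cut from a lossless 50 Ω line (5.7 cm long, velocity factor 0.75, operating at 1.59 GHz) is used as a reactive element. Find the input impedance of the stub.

Z_in ≈ +j71.4 Ω

λ = v/f = 0.75·c / 1.59 GHz = 0.142 m
βl = 2π·l/λ = 2π × 0.403 = 145°
tan(βl) = -0.7
For an open-ended stub, Z_in = −jZ_0·cot(βl) = −jZ_0/tan(βl)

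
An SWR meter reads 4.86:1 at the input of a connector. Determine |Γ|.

|Γ| ≈ 0.659

|Γ| = (S − 1)/(S + 1) = (4.86 − 1)/(4.86 + 1) = 3.86/5.86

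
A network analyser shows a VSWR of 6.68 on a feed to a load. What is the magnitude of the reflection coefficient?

|Γ| ≈ 0.74

|Γ| = (S − 1)/(S + 1) = (6.68 − 1)/(6.68 + 1) = 5.68/7.68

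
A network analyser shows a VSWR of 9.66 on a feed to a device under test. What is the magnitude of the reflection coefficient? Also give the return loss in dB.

|Γ| ≈ 0.812; return loss ≈ 1.8 dB

|Γ| = (S − 1)/(S + 1) = (9.66 − 1)/(9.66 + 1) = 8.66/10.7
RL = −20·log₁₀|Γ| = −20·log₁₀(0.812)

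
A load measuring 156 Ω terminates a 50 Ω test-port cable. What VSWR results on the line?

For a purely resistive load, VSWR = R_L/Z_0 or Z_0/R_L (whichever > 1) = 156/50

VSWR ≈ 3.12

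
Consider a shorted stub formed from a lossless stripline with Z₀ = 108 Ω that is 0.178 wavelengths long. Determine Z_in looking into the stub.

Z_in ≈ +j222 Ω

βl = 2π × 0.178 = 64.1°
tan(βl) = 2.06
For a shorted stub, Z_in = jZ_0·tan(βl)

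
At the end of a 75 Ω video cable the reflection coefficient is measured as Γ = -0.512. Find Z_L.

Z_L ≈ 24.2 Ω

Z_L = Z_0·(1 + Γ)/(1 − Γ) = 75·(0.488)/(1.51)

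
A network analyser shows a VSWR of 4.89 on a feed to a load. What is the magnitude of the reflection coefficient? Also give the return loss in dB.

|Γ| ≈ 0.66; return loss ≈ 3.6 dB

|Γ| = (S − 1)/(S + 1) = (4.89 − 1)/(4.89 + 1) = 3.89/5.89
RL = −20·log₁₀|Γ| = −20·log₁₀(0.66)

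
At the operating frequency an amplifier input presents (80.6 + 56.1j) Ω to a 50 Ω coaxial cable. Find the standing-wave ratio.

Γ = (Z_L − Z_0)/(Z_L + Z_0) = (30.6 + j56.1)/(130.6 + j56.1)
|Γ| = 63.9/142 = 0.45
VSWR = (1 + |Γ|)/(1 − |Γ|) = 1.45/0.55

VSWR ≈ 2.63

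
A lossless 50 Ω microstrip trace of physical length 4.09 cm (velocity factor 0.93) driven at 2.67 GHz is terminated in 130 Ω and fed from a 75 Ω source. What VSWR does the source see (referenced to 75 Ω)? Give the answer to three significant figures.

VSWR ≈ 2.67

λ = v/f = 0.93·c / 2.67 GHz = 0.104 m
βl = 2π·l/λ = 2π × 0.391 = 141°
tan(βl) = -0.812
Z_in = Z_0·(Z_L + jZ_0·tanβl)/(Z_0 + jZ_L·tanβl) = 39.5 + j42.8 Ω
Γ_s = (Z_in − Z_s)/(Z_in + Z_s) = (-35.5 + j42.8)/(115 + j42.8), |Γ_s| = 0.455
VSWR = (1 + |Γ_s|)/(1 − |Γ_s|)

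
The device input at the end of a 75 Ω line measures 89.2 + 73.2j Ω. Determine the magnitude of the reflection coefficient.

Γ = (Z_L − Z_0)/(Z_L + Z_0) = (14.2 + j73.2)/(164.2 + j73.2)
|Γ| = 74.6/180

|Γ| ≈ 0.415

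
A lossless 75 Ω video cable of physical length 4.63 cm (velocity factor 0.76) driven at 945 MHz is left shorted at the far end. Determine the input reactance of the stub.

λ = v/f = 0.76·c / 945 MHz = 0.241 m
βl = 2π·l/λ = 2π × 0.192 = 69.1°
tan(βl) = 2.62
For a shorted stub, Z_in = jZ_0·tan(βl)

X_in ≈ 196 Ω (inductive)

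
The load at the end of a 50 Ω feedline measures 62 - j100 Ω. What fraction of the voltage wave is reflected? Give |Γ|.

|Γ| ≈ 0.671

Γ = (Z_L − Z_0)/(Z_L + Z_0) = (12 − j100)/(112 − j100)
|Γ| = 101/150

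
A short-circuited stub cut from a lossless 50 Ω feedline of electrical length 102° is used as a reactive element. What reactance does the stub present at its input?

X_in ≈ -235 Ω (capacitive)

tan(βl) = -4.7
For a short-circuited stub, Z_in = jZ_0·tan(βl)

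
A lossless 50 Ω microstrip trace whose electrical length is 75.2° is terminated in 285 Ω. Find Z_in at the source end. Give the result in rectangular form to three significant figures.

tan(βl) = tan(75.2°) = 3.78
Z_in = Z_0·(Z_L + jZ_0·tanβl)/(Z_0 + jZ_L·tanβl)
     = 50·(285 + j189)/(50 + j1080)

Z_in ≈ 9.36 − j12.8 Ω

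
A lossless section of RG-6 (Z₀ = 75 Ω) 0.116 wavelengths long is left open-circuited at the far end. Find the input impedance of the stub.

βl = 2π × 0.116 = 41.8°
tan(βl) = 0.893
For an open-circuited stub, Z_in = −jZ_0·cot(βl) = −jZ_0/tan(βl)

Z_in ≈ −j84 Ω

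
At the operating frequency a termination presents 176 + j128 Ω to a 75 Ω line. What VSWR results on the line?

VSWR ≈ 3.75

Γ = (Z_L − Z_0)/(Z_L + Z_0) = (101 + j128)/(251 + j128)
|Γ| = 163/282 = 0.579
VSWR = (1 + |Γ|)/(1 − |Γ|) = 1.58/0.421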